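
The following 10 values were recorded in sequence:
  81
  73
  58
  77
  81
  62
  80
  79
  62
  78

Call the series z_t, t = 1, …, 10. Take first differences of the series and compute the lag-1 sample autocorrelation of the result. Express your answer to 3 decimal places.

-0.413

First differences Δz: -8, -15, 19, 4, -19, 18, -1, -17, 16
Mean of differences = -0.3333
Numerator Σ(Δz_t−Δz̄)(Δz_{t+1}−Δz̄) = -783.7778
Denominator Σ(Δz_t−Δz̄)² = 1896.0000
r_1(Δz) = -783.7778 / 1896.0000 = -0.413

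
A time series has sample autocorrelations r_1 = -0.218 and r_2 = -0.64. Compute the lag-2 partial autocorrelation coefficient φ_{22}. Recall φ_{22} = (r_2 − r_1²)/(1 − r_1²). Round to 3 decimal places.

-0.722

φ_{22} = (r_2 − r_1²) / (1 − r_1²)
r_1² = (-0.218)² = 0.047524
Numerator = -0.64 − 0.0475 = -0.6875; denominator = 1 − 0.0475 = 0.9525
φ_{22} = -0.6875 / 0.9525 = -0.722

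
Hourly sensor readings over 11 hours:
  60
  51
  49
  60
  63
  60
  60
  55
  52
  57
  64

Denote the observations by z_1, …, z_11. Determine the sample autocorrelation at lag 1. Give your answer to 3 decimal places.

Mean z̄ = (60 + 51 + 49 + 60 + 63 + 60 + 60 + 55 + 52 + 57 + 64)/11 = 57.3636
Numerator Σ_{t=1}^{10}(z_t−z̄)(z_{t+1}−z̄) = 57.0496
Denominator Σ(z_t−z̄)² = 248.5455
r_1 = 57.0496 / 248.5455 = 0.230

0.230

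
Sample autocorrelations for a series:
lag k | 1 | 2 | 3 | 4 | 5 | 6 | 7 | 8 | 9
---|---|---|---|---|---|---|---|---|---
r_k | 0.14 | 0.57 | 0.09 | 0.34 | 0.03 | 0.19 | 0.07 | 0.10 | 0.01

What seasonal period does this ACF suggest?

2

The largest autocorrelation is r_2 = 0.57, with weaker echoes at lags 4 (0.34) and 6 (0.19); the remaining lags stay at or below 0.14.
The dominant spike at lag 2 indicates a seasonal period of 2.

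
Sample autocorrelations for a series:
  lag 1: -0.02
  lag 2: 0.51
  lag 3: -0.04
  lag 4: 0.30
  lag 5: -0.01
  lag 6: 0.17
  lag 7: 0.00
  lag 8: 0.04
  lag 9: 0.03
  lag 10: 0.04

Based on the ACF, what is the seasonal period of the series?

The largest autocorrelation is r_2 = 0.51, with weaker echoes at lags 4 (0.30) and 6 (0.17); the remaining lags stay at or below 0.04.
The dominant spike at lag 2 indicates a seasonal period of 2.

2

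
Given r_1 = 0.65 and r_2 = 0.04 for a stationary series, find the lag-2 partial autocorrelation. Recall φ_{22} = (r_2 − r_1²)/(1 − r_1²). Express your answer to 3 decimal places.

-0.662

φ_{22} = (r_2 − r_1²) / (1 − r_1²)
r_1² = (0.65)² = 0.4225
Numerator = 0.04 − 0.4225 = -0.3825; denominator = 1 − 0.4225 = 0.5775
φ_{22} = -0.3825 / 0.5775 = -0.662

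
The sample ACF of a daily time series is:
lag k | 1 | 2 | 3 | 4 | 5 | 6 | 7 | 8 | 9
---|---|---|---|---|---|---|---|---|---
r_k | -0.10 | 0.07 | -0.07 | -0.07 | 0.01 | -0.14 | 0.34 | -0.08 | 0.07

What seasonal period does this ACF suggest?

7

The largest autocorrelation is r_7 = 0.34; the remaining lags stay at or below 0.07.
The dominant spike at lag 7 indicates a seasonal period of 7.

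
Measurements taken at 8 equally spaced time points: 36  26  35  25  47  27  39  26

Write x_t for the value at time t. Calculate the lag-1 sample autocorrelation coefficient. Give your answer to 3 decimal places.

-0.735

Mean x̄ = (36 + 26 + 35 + 25 + 47 + 27 + 39 + 26)/8 = 32.6250
Deviations from mean: 3.3750, -6.6250, 2.3750, -7.6250, 14.3750, -5.6250, 6.3750, -6.6250
Numerator Σ_{t=1}^{7}(x_t−x̄)(x_{t+1}−x̄) = -324.7656
Denominator Σ(x_t−x̄)² = 441.8750
r_1 = -324.7656 / 441.8750 = -0.735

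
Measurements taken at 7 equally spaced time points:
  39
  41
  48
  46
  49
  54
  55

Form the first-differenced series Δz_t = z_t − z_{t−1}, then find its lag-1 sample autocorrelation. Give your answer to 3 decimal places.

-0.563

First differences Δz: 2, 7, -2, 3, 5, 1
Mean of differences = 2.6667
Numerator Σ(Δz_t−Δz̄)(Δz_{t+1}−Δz̄) = -27.7778
Denominator Σ(Δz_t−Δz̄)² = 49.3333
r_1(Δz) = -27.7778 / 49.3333 = -0.563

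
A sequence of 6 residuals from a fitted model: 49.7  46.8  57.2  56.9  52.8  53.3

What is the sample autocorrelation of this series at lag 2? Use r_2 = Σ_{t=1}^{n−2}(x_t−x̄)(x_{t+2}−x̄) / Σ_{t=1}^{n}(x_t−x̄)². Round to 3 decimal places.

Mean x̄ = (49.7 + 46.8 + 57.2 + 56.9 + 52.8 + 53.3)/6 = 52.7833
Deviations from mean: -3.0833, -5.9833, 4.4167, 4.1167, 0.0167, 0.5167
Σ(x_t−x̄)(x_{t+2}−x̄) = (-13.6181) + (-24.6314) + (0.0736) + (2.1269) = -36.0489
Denominator Σ(x_t−x̄)² = 82.0283
r_2 = -36.0489 / 82.0283 = -0.439

-0.439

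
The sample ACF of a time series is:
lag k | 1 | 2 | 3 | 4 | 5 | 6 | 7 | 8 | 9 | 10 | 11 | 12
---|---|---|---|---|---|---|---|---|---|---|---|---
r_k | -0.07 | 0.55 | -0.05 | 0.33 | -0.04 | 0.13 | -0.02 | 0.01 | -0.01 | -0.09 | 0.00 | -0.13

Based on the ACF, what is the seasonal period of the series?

2

The largest autocorrelation is r_2 = 0.55, with a weaker echo at lag 4 (0.33); the remaining lags stay at or below 0.13.
The dominant spike at lag 2 indicates a seasonal period of 2.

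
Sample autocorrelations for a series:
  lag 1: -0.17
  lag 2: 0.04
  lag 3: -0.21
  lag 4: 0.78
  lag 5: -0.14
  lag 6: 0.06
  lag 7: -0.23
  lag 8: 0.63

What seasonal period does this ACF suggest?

4

The largest autocorrelation is r_4 = 0.78, with a weaker echo at lag 8 (0.63); the remaining lags stay at or below 0.06.
The dominant spike at lag 4 indicates a seasonal period of 4.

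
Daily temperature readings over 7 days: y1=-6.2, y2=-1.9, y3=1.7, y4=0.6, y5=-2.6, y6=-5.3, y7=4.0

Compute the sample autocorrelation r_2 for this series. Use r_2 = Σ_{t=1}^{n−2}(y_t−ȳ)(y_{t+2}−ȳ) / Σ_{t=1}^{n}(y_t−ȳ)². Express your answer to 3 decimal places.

Mean ȳ = (-6.2 − 1.9 + 1.7 + 0.6 − 2.6 − 5.3 + 4.0)/7 = -1.3857
Deviations from mean: -4.8143, -0.5143, 3.0857, 1.9857, -1.2143, -3.9143, 5.3857
Σ(y_t−ȳ)(y_{t+2}−ȳ) = (-14.8555) + (-1.0212) + (-3.7469) + (-7.7727) + (-6.5398) = -33.9361
Denominator Σ(y_t−ȳ)² = 82.7086
r_2 = -33.9361 / 82.7086 = -0.410

-0.410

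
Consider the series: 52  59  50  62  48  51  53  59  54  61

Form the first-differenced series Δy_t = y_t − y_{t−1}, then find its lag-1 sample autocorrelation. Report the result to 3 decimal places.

First differences Δy: 7, -9, 12, -14, 3, 2, 6, -5, 7
Mean of differences = 1.0000
Numerator Σ(Δy_t−Δȳ)(Δy_{t+1}−Δȳ) = -424.0000
Denominator Σ(Δy_t−Δȳ)² = 584.0000
r_1(Δy) = -424.0000 / 584.0000 = -0.726

-0.726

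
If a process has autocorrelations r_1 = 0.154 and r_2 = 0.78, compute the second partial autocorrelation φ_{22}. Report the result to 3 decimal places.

φ_{22} = (r_2 − r_1²) / (1 − r_1²)
r_1² = (0.154)² = 0.023716
Numerator = 0.78 − 0.0237 = 0.7563; denominator = 1 − 0.0237 = 0.9763
φ_{22} = 0.7563 / 0.9763 = 0.775

0.775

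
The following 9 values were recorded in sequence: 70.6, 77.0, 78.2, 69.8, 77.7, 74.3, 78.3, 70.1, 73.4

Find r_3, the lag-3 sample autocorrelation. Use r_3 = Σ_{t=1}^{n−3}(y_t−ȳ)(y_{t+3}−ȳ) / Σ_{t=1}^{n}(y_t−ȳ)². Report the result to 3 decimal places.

-0.062

Mean ȳ = (70.6 + 77.0 + 78.2 + 69.8 + 77.7 + 74.3 + 78.3 + 70.1 + 73.4)/9 = 74.3778
Σ(y_t−ȳ)(y_{t+3}−ȳ) = (17.2938) + (8.7116) + (-0.2973) + (-17.9551) + (-14.2117) + (0.0760) = -6.3826
Denominator Σ(y_t−ȳ)² = 102.3956
r_3 = -6.3826 / 102.3956 = -0.062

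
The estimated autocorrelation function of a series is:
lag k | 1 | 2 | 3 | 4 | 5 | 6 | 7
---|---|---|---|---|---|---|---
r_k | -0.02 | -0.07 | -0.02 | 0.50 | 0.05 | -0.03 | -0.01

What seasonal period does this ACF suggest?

4

The largest autocorrelation is r_4 = 0.50; the remaining lags stay at or below 0.05.
The dominant spike at lag 4 indicates a seasonal period of 4.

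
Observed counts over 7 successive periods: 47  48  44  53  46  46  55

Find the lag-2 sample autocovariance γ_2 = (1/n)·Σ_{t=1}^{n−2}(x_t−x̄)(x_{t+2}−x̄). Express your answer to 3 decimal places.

-1.706

Mean x̄ = (47 + 48 + 44 + 53 + 46 + 46 + 55)/7 = 48.4286
Deviations: -1.4286, -0.4286, -4.4286, 4.5714, -2.4286, -2.4286, 6.5714
Σ_{t=1}^{5}(x_t−x̄)(x_{t+2}−x̄) = -11.9388
γ_2 = -11.9388 / 7 = -1.706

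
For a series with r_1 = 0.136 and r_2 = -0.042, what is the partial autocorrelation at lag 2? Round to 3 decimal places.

-0.062

φ_{22} = (r_2 − r_1²) / (1 − r_1²)
r_1² = (0.136)² = 0.018496
Numerator = -0.042 − 0.0185 = -0.0605; denominator = 1 − 0.0185 = 0.9815
φ_{22} = -0.0605 / 0.9815 = -0.062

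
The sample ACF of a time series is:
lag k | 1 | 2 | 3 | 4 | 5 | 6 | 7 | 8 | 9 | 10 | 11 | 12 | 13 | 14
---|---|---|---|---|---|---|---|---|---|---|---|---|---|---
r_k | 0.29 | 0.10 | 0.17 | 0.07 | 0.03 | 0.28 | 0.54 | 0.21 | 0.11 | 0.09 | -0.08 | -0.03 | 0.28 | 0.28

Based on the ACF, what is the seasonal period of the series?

7

The largest autocorrelation is r_7 = 0.54; the remaining lags stay at or below 0.29. The elevated value at lag 1 (0.29), dropping to 0.10 at lag 2, reflects decaying short-term dependence rather than seasonality.
The dominant spike at lag 7 indicates a seasonal period of 7.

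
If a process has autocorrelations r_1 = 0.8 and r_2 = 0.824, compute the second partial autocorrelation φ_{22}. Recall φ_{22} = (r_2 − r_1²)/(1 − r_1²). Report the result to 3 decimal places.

φ_{22} = (r_2 − r_1²) / (1 − r_1²)
r_1² = (0.8)² = 0.64
Numerator = 0.824 − 0.6400 = 0.1840; denominator = 1 − 0.6400 = 0.3600
φ_{22} = 0.1840 / 0.3600 = 0.511

0.511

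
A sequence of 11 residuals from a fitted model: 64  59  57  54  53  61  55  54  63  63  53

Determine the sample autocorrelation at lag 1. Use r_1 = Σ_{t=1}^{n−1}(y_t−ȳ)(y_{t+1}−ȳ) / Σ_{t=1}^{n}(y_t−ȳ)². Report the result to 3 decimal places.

-0.019

Mean ȳ = (64 + 59 + 57 + 54 + 53 + 61 + 55 + 54 + 63 + 63 + 53)/11 = 57.8182
Numerator Σ_{t=1}^{10}(y_t−ȳ)(y_{t+1}−ȳ) = -3.5785
Denominator Σ(y_t−ȳ)² = 187.6364
r_1 = -3.5785 / 187.6364 = -0.019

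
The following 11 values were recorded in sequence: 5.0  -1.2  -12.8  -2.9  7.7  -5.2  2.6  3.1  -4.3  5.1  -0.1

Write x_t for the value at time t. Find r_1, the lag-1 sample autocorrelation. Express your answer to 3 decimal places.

Mean x̄ = (5.0 − 1.2 − 12.8 − 2.9 + 7.7 − 5.2 + 2.6 + 3.1 − 4.3 + 5.1 − 0.1)/11 = -0.2727
Numerator Σ_{t=1}^{10}(x_t−x̄)(x_{t+1}−x̄) = -59.3489
Denominator Σ(x_t−x̄)² = 345.0818
r_1 = -59.3489 / 345.0818 = -0.172

-0.172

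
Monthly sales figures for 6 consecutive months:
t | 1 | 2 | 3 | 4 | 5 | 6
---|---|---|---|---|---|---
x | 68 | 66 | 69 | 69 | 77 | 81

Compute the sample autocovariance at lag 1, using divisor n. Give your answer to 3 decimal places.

Mean x̄ = (68 + 66 + 69 + 69 + 77 + 81)/6 = 71.6667
Deviations: -3.6667, -5.6667, -2.6667, -2.6667, 5.3333, 9.3333
Σ_{t=1}^{5}(x_t−x̄)(x_{t+1}−x̄) = 78.5556
γ_1 = 78.5556 / 6 = 13.093

13.093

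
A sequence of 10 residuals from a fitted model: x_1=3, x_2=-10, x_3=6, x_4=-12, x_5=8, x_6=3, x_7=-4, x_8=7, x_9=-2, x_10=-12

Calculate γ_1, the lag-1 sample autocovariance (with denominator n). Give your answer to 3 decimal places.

Mean x̄ = (3 − 10 + 6 − 12 + 8 + 3 − 4 + 7 − 2 − 12)/10 = -1.3000
Σ_{t=1}^{9}(x_t−x̄)(x_{t+1}−x̄) = -270.8900
γ_1 = -270.8900 / 10 = -27.089

-27.089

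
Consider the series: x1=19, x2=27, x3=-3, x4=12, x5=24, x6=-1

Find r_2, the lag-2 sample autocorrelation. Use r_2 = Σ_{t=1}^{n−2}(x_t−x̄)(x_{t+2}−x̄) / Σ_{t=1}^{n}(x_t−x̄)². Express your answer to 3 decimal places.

Mean x̄ = (19 + 27 − 3 + 12 + 24 − 1)/6 = 13.0000
Deviations from mean: 6.0000, 14.0000, -16.0000, -1.0000, 11.0000, -14.0000
Σ(x_t−x̄)(x_{t+2}−x̄) = (-96.0000) + (-14.0000) + (-176.0000) + (14.0000) = -272.0000
Denominator Σ(x_t−x̄)² = 806.0000
r_2 = -272.0000 / 806.0000 = -0.337

-0.337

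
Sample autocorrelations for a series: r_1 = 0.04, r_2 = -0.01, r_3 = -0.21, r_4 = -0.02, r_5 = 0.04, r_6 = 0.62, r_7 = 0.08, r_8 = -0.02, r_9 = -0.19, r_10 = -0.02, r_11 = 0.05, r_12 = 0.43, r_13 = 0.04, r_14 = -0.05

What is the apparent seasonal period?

The largest autocorrelation is r_6 = 0.62, with a weaker echo at lag 12 (0.43); the remaining lags stay at or below 0.08.
The dominant spike at lag 6 indicates a seasonal period of 6.

6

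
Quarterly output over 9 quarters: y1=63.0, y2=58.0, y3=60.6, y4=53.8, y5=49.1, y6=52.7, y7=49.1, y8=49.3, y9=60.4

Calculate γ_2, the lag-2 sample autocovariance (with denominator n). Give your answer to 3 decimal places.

3.115

Mean ȳ = (63.0 + 58.0 + 60.6 + 53.8 + 49.1 + 52.7 + 49.1 + 49.3 + 60.4)/9 = 55.1111
Σ_{t=1}^{7}(y_t−ȳ)(y_{t+2}−ȳ) = 28.0331
γ_2 = 28.0331 / 9 = 3.115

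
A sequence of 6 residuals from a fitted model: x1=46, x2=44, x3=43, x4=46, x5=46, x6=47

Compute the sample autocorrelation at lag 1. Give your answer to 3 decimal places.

0.196

Mean x̄ = (46 + 44 + 43 + 46 + 46 + 47)/6 = 45.3333
Σ(x_t−x̄)(x_{t+1}−x̄) = (-0.8889) + (3.1111) + (-1.5556) + (0.4444) + (1.1111) = 2.2222
Denominator Σ(x_t−x̄)² = 11.3333
r_1 = 2.2222 / 11.3333 = 0.196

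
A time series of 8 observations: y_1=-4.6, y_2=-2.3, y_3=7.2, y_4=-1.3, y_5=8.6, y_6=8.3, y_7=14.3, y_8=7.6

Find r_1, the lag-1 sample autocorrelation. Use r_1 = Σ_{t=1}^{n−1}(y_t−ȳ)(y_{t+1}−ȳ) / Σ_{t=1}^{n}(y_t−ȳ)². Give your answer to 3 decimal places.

Mean ȳ = (-4.6 − 2.3 + 7.2 − 1.3 + 8.6 + 8.3 + 14.3 + 7.6)/8 = 4.7250
Deviations from mean: -9.3250, -7.0250, 2.4750, -6.0250, 3.8750, 3.5750, 9.5750, 2.8750
Σ(y_t−ȳ)(y_{t+1}−ȳ) = (65.5081) + (-17.3869) + (-14.9119) + (-23.3469) + (13.8531) + (34.2306) + (27.5281) = 85.4744
Denominator Σ(y_t−ȳ)² = 306.4750
r_1 = 85.4744 / 306.4750 = 0.279

0.279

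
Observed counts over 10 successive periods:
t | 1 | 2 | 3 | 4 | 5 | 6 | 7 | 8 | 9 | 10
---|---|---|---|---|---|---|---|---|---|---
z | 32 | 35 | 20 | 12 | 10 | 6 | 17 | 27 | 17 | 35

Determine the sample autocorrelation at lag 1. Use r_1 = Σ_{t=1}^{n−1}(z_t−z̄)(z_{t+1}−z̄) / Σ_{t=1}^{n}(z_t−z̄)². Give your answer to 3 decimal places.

Mean z̄ = (32 + 35 + 20 + 12 + 10 + 6 + 17 + 27 + 17 + 35)/10 = 21.1000
Numerator Σ_{t=1}^{9}(z_t−z̄)(z_{t+1}−z̄) = 371.3900
Denominator Σ(z_t−z̄)² = 1008.9000
r_1 = 371.3900 / 1008.9000 = 0.368

0.368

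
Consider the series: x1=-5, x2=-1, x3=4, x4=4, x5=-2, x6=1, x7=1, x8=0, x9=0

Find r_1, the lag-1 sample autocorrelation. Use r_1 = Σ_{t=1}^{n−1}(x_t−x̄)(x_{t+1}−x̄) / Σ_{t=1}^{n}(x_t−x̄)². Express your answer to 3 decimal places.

Mean x̄ = (-5 − 1 + 4 + 4 − 2 + 1 + 1 + 0 + 0)/9 = 0.2222
Numerator Σ_{t=1}^{8}(x_t−x̄)(x_{t+1}−x̄) = 6.3951
Denominator Σ(x_t−x̄)² = 63.5556
r_1 = 6.3951 / 63.5556 = 0.101

0.101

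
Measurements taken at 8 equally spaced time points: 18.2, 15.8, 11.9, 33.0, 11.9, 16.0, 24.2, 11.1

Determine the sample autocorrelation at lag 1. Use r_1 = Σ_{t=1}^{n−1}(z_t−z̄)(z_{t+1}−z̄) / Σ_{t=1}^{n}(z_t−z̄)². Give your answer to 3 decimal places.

Mean z̄ = (18.2 + 15.8 + 11.9 + 33.0 + 11.9 + 16.0 + 24.2 + 11.1)/8 = 17.7625
Deviations from mean: 0.4375, -1.9625, -5.8625, 15.2375, -5.8625, -1.7625, 6.4375, -6.6625
Σ(z_t−z̄)(z_{t+1}−z̄) = (-0.8586) + (11.5052) + (-89.3298) + (-89.3298) + (10.3327) + (-11.3461) + (-42.8898) = -211.9164
Denominator Σ(z_t−z̄)² = 393.8988
r_1 = -211.9164 / 393.8988 = -0.538

-0.538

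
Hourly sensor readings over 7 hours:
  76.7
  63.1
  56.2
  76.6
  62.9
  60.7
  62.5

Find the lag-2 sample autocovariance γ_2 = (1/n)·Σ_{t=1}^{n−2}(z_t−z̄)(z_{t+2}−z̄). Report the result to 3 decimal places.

Mean z̄ = (76.7 + 63.1 + 56.2 + 76.6 + 62.9 + 60.7 + 62.5)/7 = 65.5286
Deviations: 11.1714, -2.4286, -9.3286, 11.0714, -2.6286, -4.8286, -3.0286
Σ_{t=1}^{5}(z_t−z̄)(z_{t+2}−z̄) = -152.0788
γ_2 = -152.0788 / 7 = -21.726

-21.726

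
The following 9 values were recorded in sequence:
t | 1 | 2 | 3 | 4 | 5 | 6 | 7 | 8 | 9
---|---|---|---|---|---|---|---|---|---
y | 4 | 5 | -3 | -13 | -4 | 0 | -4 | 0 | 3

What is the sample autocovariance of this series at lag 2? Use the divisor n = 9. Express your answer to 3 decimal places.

Mean ȳ = (4 + 5 − 3 − 13 − 4 + 0 − 4 + 0 + 3)/9 = -1.3333
Σ_{t=1}^{7}(y_t−ȳ)(y_{t+2}−ȳ) = -96.5556
γ_2 = -96.5556 / 9 = -10.728

-10.728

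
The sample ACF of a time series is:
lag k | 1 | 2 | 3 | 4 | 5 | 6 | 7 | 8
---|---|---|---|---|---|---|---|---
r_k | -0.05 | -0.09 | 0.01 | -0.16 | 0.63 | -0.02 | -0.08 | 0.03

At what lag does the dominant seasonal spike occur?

The largest autocorrelation is r_5 = 0.63; the remaining lags stay at or below 0.03.
The dominant spike at lag 5 indicates a seasonal period of 5.

5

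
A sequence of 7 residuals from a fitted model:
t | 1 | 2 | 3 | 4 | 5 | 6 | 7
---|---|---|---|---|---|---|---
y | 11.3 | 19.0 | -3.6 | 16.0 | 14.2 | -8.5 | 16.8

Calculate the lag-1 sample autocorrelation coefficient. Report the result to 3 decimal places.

Mean ȳ = (11.3 + 19.0 − 3.6 + 16.0 + 14.2 − 8.5 + 16.8)/7 = 9.3143
Σ(y_t−ȳ)(y_{t+1}−ȳ) = (19.2331) + (-125.0841) + (-86.3412) + (32.6645) + (-87.0355) + (-133.3527) = -379.9159
Denominator Σ(y_t−ȳ)² = 706.4886
r_1 = -379.9159 / 706.4886 = -0.538

-0.538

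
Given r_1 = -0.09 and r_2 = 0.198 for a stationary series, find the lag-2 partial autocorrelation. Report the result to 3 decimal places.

φ_{22} = (r_2 − r_1²) / (1 − r_1²)
r_1² = (-0.09)² = 0.0081
Numerator = 0.198 − 0.0081 = 0.1899; denominator = 1 − 0.0081 = 0.9919
φ_{22} = 0.1899 / 0.9919 = 0.191

0.191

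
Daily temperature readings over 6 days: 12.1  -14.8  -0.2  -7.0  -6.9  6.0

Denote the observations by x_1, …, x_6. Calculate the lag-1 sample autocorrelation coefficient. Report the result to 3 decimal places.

Mean x̄ = (12.1 − 14.8 − 0.2 − 7.0 − 6.9 + 6.0)/6 = -1.8000
Numerator Σ_{t=1}^{5}(x_t−x̄)(x_{t+1}−x̄) = -223.0800
Denominator Σ(x_t−x̄)² = 478.6600
r_1 = -223.0800 / 478.6600 = -0.466

-0.466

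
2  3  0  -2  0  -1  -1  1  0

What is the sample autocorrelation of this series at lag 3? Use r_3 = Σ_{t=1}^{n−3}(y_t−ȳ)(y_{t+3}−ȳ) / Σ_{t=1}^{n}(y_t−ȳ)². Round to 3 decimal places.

-0.076

Mean ȳ = (2 + 3 + 0 − 2 + 0 − 1 − 1 + 1 + 0)/9 = 0.2222
Σ(y_t−ȳ)(y_{t+3}−ȳ) = (-3.9506) + (-0.6173) + (0.2716) + (2.7160) + (-0.1728) + (0.2716) = -1.4815
Denominator Σ(y_t−ȳ)² = 19.5556
r_3 = -1.4815 / 19.5556 = -0.076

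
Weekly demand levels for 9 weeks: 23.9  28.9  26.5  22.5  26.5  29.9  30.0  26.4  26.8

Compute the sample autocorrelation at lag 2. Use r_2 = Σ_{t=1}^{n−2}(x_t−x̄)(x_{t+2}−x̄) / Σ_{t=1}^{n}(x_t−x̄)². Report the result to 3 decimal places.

-0.459

Mean x̄ = (23.9 + 28.9 + 26.5 + 22.5 + 26.5 + 29.9 + 30.0 + 26.4 + 26.8)/9 = 26.8222
Σ(x_t−x̄)(x_{t+2}−x̄) = (0.9416) + (-8.9806) + (0.1038) + (-13.3028) + (-1.0240) + (-1.2995) + (-0.0706) = -23.6321
Denominator Σ(x_t−x̄)² = 51.4956
r_2 = -23.6321 / 51.4956 = -0.459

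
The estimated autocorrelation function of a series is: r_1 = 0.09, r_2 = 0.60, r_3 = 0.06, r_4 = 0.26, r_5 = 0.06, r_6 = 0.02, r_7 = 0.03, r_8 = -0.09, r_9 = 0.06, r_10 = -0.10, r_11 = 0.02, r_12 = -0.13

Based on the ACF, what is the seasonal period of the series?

2

The largest autocorrelation is r_2 = 0.60, with a weaker echo at lag 4 (0.26); the remaining lags stay at or below 0.09.
The dominant spike at lag 2 indicates a seasonal period of 2.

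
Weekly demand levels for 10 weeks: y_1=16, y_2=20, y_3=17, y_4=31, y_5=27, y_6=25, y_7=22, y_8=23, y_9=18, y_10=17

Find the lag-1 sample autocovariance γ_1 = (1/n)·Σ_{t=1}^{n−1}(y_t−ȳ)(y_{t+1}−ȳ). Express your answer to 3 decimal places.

Mean ȳ = (16 + 20 + 17 + 31 + 27 + 25 + 22 + 23 + 18 + 17)/10 = 21.6000
Σ_{t=1}^{9}(y_t−ȳ)(y_{t+1}−ȳ) = 55.6400
γ_1 = 55.6400 / 10 = 5.564

5.564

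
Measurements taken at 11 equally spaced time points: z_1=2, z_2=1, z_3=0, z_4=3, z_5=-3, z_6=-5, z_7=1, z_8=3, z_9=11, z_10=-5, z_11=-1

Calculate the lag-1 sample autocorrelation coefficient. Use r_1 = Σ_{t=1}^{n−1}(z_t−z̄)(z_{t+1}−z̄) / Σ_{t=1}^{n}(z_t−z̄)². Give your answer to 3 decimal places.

-0.076

Mean z̄ = (2 + 1 + 0 + 3 − 3 − 5 + 1 + 3 + 11 − 5 − 1)/11 = 0.6364
Numerator Σ_{t=1}^{10}(z_t−z̄)(z_{t+1}−z̄) = -15.2231
Denominator Σ(z_t−z̄)² = 200.5455
r_1 = -15.2231 / 200.5455 = -0.076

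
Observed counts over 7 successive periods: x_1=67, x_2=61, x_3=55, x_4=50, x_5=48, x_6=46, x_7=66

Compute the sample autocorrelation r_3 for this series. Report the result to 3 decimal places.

-0.347

Mean x̄ = (67 + 61 + 55 + 50 + 48 + 46 + 66)/7 = 56.1429
Deviations from mean: 10.8571, 4.8571, -1.1429, -6.1429, -8.1429, -10.1429, 9.8571
Σ(x_t−x̄)(x_{t+3}−x̄) = (-66.6939) + (-39.5510) + (11.5918) + (-60.5510) = -155.2041
Denominator Σ(x_t−x̄)² = 446.8571
r_3 = -155.2041 / 446.8571 = -0.347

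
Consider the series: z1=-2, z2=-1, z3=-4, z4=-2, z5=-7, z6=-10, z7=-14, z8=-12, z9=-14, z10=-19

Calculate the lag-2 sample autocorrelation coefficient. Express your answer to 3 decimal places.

Mean z̄ = (-2 − 1 − 4 − 2 − 7 − 10 − 14 − 12 − 14 − 19)/10 = -8.5000
Numerator Σ_{t=1}^{8}(z_t−z̄)(z_{t+2}−z̄) = 139.0000
Denominator Σ(z_t−z̄)² = 348.5000
r_2 = 139.0000 / 348.5000 = 0.399

0.399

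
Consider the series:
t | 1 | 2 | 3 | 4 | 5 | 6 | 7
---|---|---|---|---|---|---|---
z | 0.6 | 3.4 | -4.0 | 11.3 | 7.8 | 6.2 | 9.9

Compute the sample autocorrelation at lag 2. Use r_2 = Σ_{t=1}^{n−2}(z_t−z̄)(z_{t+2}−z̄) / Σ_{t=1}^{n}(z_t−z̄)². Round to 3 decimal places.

0.146

Mean z̄ = (0.6 + 3.4 − 4.0 + 11.3 + 7.8 + 6.2 + 9.9)/7 = 5.0286
Numerator Σ_{t=1}^{5}(z_t−z̄)(z_{t+2}−z̄) = 25.5955
Denominator Σ(z_t−z̄)² = 175.8943
r_2 = 25.5955 / 175.8943 = 0.146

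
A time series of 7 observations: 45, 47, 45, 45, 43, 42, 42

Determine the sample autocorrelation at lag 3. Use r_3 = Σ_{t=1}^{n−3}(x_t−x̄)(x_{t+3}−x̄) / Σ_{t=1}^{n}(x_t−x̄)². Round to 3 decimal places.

-0.297

Mean x̄ = (45 + 47 + 45 + 45 + 43 + 42 + 42)/7 = 44.1429
Deviations from mean: 0.8571, 2.8571, 0.8571, 0.8571, -1.1429, -2.1429, -2.1429
Numerator Σ_{t=1}^{4}(x_t−x̄)(x_{t+3}−x̄) = -6.2041
Denominator Σ(x_t−x̄)² = 20.8571
r_3 = -6.2041 / 20.8571 = -0.297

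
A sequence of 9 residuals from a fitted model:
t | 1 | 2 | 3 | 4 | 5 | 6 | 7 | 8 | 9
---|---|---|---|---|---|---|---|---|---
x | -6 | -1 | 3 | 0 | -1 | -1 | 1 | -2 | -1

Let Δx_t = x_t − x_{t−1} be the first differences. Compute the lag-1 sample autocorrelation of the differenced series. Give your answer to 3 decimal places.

0.036

First differences Δx: 5, 4, -3, -1, 0, 2, -3, 1
Mean of differences = 0.6250
Numerator Σ(Δx_t−Δx̄)(Δx_{t+1}−Δx̄) = 2.2344
Denominator Σ(Δx_t−Δx̄)² = 61.8750
r_1(Δx) = 2.2344 / 61.8750 = 0.036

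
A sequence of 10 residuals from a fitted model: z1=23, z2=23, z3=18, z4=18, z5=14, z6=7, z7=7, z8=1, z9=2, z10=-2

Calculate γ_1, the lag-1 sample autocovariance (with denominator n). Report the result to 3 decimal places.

54.879

Mean z̄ = (23 + 23 + 18 + 18 + 14 + 7 + 7 + 1 + 2 − 2)/10 = 11.1000
Σ_{t=1}^{9}(z_t−z̄)(z_{t+1}−z̄) = 548.7900
γ_1 = 548.7900 / 10 = 54.879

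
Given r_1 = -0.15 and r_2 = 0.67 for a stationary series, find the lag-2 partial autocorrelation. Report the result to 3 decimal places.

φ_{22} = (r_2 − r_1²) / (1 − r_1²)
r_1² = (-0.15)² = 0.0225
Numerator = 0.67 − 0.0225 = 0.6475; denominator = 1 − 0.0225 = 0.9775
φ_{22} = 0.6475 / 0.9775 = 0.662

0.662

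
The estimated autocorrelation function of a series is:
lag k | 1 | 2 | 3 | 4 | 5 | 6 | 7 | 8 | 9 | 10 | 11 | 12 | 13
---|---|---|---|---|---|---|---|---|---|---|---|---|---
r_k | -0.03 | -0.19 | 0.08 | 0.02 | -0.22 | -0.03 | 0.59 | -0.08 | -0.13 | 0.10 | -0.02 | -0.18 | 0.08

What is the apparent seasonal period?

7

The largest autocorrelation is r_7 = 0.59; the remaining lags stay at or below 0.10.
The dominant spike at lag 7 indicates a seasonal period of 7.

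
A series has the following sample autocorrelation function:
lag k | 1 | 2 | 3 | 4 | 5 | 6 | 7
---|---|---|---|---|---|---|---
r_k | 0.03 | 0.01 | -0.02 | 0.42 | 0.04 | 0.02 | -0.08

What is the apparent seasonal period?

The largest autocorrelation is r_4 = 0.42; the remaining lags stay at or below 0.04.
The dominant spike at lag 4 indicates a seasonal period of 4.

4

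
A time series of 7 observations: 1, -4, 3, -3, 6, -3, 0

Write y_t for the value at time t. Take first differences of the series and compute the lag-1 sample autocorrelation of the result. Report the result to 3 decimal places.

-0.851

First differences Δy: -5, 7, -6, 9, -9, 3
Mean of differences = -0.1667
Numerator Σ(Δy_t−Δȳ)(Δy_{t+1}−Δȳ) = -238.8611
Denominator Σ(Δy_t−Δȳ)² = 280.8333
r_1(Δy) = -238.8611 / 280.8333 = -0.851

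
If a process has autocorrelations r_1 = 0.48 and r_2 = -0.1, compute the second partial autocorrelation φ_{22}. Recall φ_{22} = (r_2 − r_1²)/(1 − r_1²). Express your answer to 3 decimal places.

φ_{22} = (r_2 − r_1²) / (1 − r_1²)
r_1² = (0.48)² = 0.2304
Numerator = -0.1 − 0.2304 = -0.3304; denominator = 1 − 0.2304 = 0.7696
φ_{22} = -0.3304 / 0.7696 = -0.429

-0.429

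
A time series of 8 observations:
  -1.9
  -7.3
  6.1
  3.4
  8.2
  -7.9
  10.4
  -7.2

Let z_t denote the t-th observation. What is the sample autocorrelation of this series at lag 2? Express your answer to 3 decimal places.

0.315

Mean z̄ = (-1.9 − 7.3 + 6.1 + 3.4 + 8.2 − 7.9 + 10.4 − 7.2)/8 = 0.4750
Deviations from mean: -2.3750, -7.7750, 5.6250, 2.9250, 7.7250, -8.3750, 9.9250, -7.6750
Σ(z_t−z̄)(z_{t+2}−z̄) = (-13.3594) + (-22.7419) + (43.4531) + (-24.4969) + (76.6706) + (64.2781) = 123.8038
Denominator Σ(z_t−z̄)² = 393.5150
r_2 = 123.8038 / 393.5150 = 0.315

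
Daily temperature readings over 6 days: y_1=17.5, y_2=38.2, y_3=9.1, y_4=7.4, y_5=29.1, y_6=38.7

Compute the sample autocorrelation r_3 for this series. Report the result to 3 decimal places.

-0.041

Mean ȳ = (17.5 + 38.2 + 9.1 + 7.4 + 29.1 + 38.7)/6 = 23.3333
Deviations from mean: -5.8333, 14.8667, -14.2333, -15.9333, 5.7667, 15.3667
Σ(y_t−ȳ)(y_{t+3}−ȳ) = (92.9444) + (85.7311) + (-218.7189) = -40.0433
Denominator Σ(y_t−ȳ)² = 980.8933
r_3 = -40.0433 / 980.8933 = -0.041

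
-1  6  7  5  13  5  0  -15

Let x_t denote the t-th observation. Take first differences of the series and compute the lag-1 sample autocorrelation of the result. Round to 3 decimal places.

0.059

First differences Δx: 7, 1, -2, 8, -8, -5, -15
Mean of differences = -2.0000
Numerator Σ(Δx_t−Δx̄)(Δx_{t+1}−Δx̄) = 24.0000
Denominator Σ(Δx_t−Δx̄)² = 404.0000
r_1(Δx) = 24.0000 / 404.0000 = 0.059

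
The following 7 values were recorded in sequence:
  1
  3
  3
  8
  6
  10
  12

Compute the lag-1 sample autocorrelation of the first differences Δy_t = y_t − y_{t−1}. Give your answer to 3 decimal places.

First differences Δy: 2, 0, 5, -2, 4, 2
Mean of differences = 1.8333
Numerator Σ(Δy_t−Δȳ)(Δy_{t+1}−Δȳ) = -26.1944
Denominator Σ(Δy_t−Δȳ)² = 32.8333
r_1(Δy) = -26.1944 / 32.8333 = -0.798

-0.798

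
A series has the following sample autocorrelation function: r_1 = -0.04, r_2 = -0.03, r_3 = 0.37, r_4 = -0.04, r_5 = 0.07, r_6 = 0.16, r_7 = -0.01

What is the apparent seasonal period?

The largest autocorrelation is r_3 = 0.37, with a weaker echo at lag 6 (0.16); the remaining lags stay at or below 0.07.
The dominant spike at lag 3 indicates a seasonal period of 3.

3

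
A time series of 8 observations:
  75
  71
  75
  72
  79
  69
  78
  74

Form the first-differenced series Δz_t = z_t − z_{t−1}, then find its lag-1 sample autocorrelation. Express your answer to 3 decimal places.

First differences Δz: -4, 4, -3, 7, -10, 9, -4
Mean of differences = -0.1429
Numerator Σ(Δz_t−Δz̄)(Δz_{t+1}−Δz̄) = -244.0204
Denominator Σ(Δz_t−Δz̄)² = 286.8571
r_1(Δz) = -244.0204 / 286.8571 = -0.851

-0.851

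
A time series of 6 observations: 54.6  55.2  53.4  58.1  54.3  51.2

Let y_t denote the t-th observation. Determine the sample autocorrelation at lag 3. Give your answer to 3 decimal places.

0.150

Mean ȳ = (54.6 + 55.2 + 53.4 + 58.1 + 54.3 + 51.2)/6 = 54.4667
Deviations from mean: 0.1333, 0.7333, -1.0667, 3.6333, -0.1667, -3.2667
Σ(y_t−ȳ)(y_{t+3}−ȳ) = (0.4844) + (-0.1222) + (3.4844) = 3.8467
Denominator Σ(y_t−ȳ)² = 25.5933
r_3 = 3.8467 / 25.5933 = 0.150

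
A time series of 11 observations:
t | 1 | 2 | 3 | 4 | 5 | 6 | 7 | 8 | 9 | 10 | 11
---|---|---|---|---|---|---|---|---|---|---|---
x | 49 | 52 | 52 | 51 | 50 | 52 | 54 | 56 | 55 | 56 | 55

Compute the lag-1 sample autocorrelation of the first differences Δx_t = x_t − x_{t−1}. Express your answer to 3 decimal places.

First differences Δx: 3, 0, -1, -1, 2, 2, 2, -1, 1, -1
Mean of differences = 0.6000
Numerator Σ(Δx_t−Δx̄)(Δx_{t+1}−Δx̄) = 0.2400
Denominator Σ(Δx_t−Δx̄)² = 22.4000
r_1(Δx) = 0.2400 / 22.4000 = 0.011

0.011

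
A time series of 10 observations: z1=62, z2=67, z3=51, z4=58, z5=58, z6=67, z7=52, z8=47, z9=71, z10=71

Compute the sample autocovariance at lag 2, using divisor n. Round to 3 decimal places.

-32.352

Mean z̄ = (62 + 67 + 51 + 58 + 58 + 67 + 52 + 47 + 71 + 71)/10 = 60.4000
Σ_{t=1}^{8}(z_t−z̄)(z_{t+2}−z̄) = -323.5200
γ_2 = -323.5200 / 10 = -32.352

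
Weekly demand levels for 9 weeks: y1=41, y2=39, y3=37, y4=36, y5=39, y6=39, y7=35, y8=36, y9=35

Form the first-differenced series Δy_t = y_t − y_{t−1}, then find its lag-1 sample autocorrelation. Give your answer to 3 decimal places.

-0.153

First differences Δy: -2, -2, -1, 3, 0, -4, 1, -1
Mean of differences = -0.7500
Numerator Σ(Δy_t−Δȳ)(Δy_{t+1}−Δȳ) = -4.8125
Denominator Σ(Δy_t−Δȳ)² = 31.5000
r_1(Δy) = -4.8125 / 31.5000 = -0.153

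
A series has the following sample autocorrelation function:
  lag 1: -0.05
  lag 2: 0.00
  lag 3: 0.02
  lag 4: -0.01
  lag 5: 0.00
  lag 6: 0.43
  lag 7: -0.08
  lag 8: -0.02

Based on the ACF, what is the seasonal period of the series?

The largest autocorrelation is r_6 = 0.43; the remaining lags stay at or below 0.02.
The dominant spike at lag 6 indicates a seasonal period of 6.

6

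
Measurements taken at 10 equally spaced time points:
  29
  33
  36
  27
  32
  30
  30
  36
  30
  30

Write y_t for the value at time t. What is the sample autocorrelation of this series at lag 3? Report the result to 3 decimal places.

0.221

Mean ȳ = (29 + 33 + 36 + 27 + 32 + 30 + 30 + 36 + 30 + 30)/10 = 31.3000
Σ(y_t−ȳ)(y_{t+3}−ȳ) = (9.8900) + (1.1900) + (-6.1100) + (5.5900) + (3.2900) + (1.6900) + (1.6900) = 17.2300
Denominator Σ(y_t−ȳ)² = 78.1000
r_3 = 17.2300 / 78.1000 = 0.221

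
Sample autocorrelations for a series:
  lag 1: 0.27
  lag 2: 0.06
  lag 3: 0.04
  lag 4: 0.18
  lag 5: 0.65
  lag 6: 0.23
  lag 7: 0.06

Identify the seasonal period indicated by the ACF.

The largest autocorrelation is r_5 = 0.65; the remaining lags stay at or below 0.27. The elevated value at lag 1 (0.27), dropping to 0.06 at lag 2, reflects decaying short-term dependence rather than seasonality.
The dominant spike at lag 5 indicates a seasonal period of 5.

5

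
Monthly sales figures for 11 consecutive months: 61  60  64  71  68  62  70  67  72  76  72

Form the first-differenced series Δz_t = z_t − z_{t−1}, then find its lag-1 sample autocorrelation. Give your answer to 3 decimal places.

First differences Δz: -1, 4, 7, -3, -6, 8, -3, 5, 4, -4
Mean of differences = 1.1000
Numerator Σ(Δz_t−Δz̄)(Δz_{t+1}−Δz̄) = -80.8100
Denominator Σ(Δz_t−Δz̄)² = 228.9000
r_1(Δz) = -80.8100 / 228.9000 = -0.353

-0.353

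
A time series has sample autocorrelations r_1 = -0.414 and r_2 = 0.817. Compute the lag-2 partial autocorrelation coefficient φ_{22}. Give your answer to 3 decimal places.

φ_{22} = (r_2 − r_1²) / (1 − r_1²)
r_1² = (-0.414)² = 0.171396
Numerator = 0.817 − 0.1714 = 0.6456; denominator = 1 − 0.1714 = 0.8286
φ_{22} = 0.6456 / 0.8286 = 0.779

0.779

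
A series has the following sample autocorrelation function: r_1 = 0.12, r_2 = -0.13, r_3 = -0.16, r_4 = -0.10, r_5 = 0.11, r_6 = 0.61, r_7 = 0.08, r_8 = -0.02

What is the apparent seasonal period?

The largest autocorrelation is r_6 = 0.61; the remaining lags stay at or below 0.12.
The dominant spike at lag 6 indicates a seasonal period of 6.

6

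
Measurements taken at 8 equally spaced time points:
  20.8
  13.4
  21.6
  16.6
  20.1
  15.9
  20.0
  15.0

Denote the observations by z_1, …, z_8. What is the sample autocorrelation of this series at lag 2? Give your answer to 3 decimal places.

0.573

Mean z̄ = (20.8 + 13.4 + 21.6 + 16.6 + 20.1 + 15.9 + 20.0 + 15.0)/8 = 17.9250
Deviations from mean: 2.8750, -4.5250, 3.6750, -1.3250, 2.1750, -2.0250, 2.0750, -2.9250
Σ(z_t−z̄)(z_{t+2}−z̄) = (10.5656) + (5.9956) + (7.9931) + (2.6831) + (4.5131) + (5.9231) = 37.6738
Denominator Σ(z_t−z̄)² = 65.6950
r_2 = 37.6738 / 65.6950 = 0.573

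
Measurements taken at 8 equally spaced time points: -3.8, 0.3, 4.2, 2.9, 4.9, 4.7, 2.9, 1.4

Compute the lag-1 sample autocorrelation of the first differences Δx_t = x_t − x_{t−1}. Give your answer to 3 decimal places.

0.216

First differences Δx: 4.1, 3.9, -1.3, 2.0, -0.2, -1.8, -1.5
Mean of differences = 0.7429
Numerator Σ(Δx_t−Δx̄)(Δx_{t+1}−Δx̄) = 8.4967
Denominator Σ(Δx_t−Δx̄)² = 39.3771
r_1(Δx) = 8.4967 / 39.3771 = 0.216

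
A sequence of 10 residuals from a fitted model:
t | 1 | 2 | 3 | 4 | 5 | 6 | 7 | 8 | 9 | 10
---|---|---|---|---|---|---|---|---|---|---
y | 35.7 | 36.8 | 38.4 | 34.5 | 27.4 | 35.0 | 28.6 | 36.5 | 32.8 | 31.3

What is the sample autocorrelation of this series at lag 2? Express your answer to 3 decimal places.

0.143

Mean ȳ = (35.7 + 36.8 + 38.4 + 34.5 + 27.4 + 35.0 + 28.6 + 36.5 + 32.8 + 31.3)/10 = 33.7000
Numerator Σ_{t=1}^{8}(y_t−ȳ)(y_{t+2}−ȳ) = 16.9500
Denominator Σ(y_t−ȳ)² = 118.1400
r_2 = 16.9500 / 118.1400 = 0.143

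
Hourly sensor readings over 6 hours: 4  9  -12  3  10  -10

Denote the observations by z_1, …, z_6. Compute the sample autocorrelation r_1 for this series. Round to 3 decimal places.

-0.414

Mean z̄ = (4 + 9 − 12 + 3 + 10 − 10)/6 = 0.6667
Deviations from mean: 3.3333, 8.3333, -12.6667, 2.3333, 9.3333, -10.6667
Σ(z_t−z̄)(z_{t+1}−z̄) = (27.7778) + (-105.5556) + (-29.5556) + (21.7778) + (-99.5556) = -185.1111
Denominator Σ(z_t−z̄)² = 447.3333
r_1 = -185.1111 / 447.3333 = -0.414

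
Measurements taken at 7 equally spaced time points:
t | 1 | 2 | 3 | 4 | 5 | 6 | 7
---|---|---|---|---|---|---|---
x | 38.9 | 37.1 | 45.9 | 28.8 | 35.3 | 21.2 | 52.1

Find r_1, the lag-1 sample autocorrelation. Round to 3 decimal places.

Mean x̄ = (38.9 + 37.1 + 45.9 + 28.8 + 35.3 + 21.2 + 52.1)/7 = 37.0429
Deviations from mean: 1.8571, 0.0571, 8.8571, -8.2429, -1.7429, -15.8429, 15.0571
Numerator Σ_{t=1}^{6}(x_t−x̄)(x_{t+1}−x̄) = -268.9661
Denominator Σ(x_t−x̄)² = 630.5971
r_1 = -268.9661 / 630.5971 = -0.427

-0.427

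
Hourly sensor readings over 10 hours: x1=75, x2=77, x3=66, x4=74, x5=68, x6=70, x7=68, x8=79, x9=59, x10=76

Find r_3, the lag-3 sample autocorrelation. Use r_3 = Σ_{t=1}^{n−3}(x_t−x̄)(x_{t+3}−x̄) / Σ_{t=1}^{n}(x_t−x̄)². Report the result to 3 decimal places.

Mean x̄ = (75 + 77 + 66 + 74 + 68 + 70 + 68 + 79 + 59 + 76)/10 = 71.2000
Σ(x_t−x̄)(x_{t+3}−x̄) = (10.6400) + (-18.5600) + (6.2400) + (-8.9600) + (-24.9600) + (14.6400) + (-15.3600) = -36.3200
Denominator Σ(x_t−x̄)² = 337.6000
r_3 = -36.3200 / 337.6000 = -0.108

-0.108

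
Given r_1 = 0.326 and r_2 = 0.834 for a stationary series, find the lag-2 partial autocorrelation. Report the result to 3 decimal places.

φ_{22} = (r_2 − r_1²) / (1 − r_1²)
r_1² = (0.326)² = 0.106276
Numerator = 0.834 − 0.1063 = 0.7277; denominator = 1 − 0.1063 = 0.8937
φ_{22} = 0.7277 / 0.8937 = 0.814

0.814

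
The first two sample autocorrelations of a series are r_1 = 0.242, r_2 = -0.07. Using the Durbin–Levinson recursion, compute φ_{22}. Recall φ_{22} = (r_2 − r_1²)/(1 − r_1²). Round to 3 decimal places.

-0.137

φ_{22} = (r_2 − r_1²) / (1 − r_1²)
r_1² = (0.242)² = 0.058564
Numerator = -0.07 − 0.0586 = -0.1286; denominator = 1 − 0.0586 = 0.9414
φ_{22} = -0.1286 / 0.9414 = -0.137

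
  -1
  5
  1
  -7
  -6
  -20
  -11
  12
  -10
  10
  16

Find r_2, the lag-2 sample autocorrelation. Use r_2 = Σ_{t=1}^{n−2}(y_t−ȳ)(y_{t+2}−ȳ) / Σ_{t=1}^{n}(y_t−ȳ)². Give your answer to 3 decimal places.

Mean ȳ = (-1 + 5 + 1 − 7 − 6 − 20 − 11 + 12 − 10 + 10 + 16)/11 = -1.0000
Numerator Σ_{t=1}^{9}(y_t−ȳ)(y_{t+2}−ȳ) = -49.0000
Denominator Σ(y_t−ȳ)² = 1222.0000
r_2 = -49.0000 / 1222.0000 = -0.040

-0.040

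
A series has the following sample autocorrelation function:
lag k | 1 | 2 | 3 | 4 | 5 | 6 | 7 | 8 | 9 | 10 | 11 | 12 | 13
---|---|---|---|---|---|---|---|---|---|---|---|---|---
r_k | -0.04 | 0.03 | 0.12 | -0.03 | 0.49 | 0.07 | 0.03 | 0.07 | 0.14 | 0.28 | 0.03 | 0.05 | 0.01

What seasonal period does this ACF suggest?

5

The largest autocorrelation is r_5 = 0.49, with a weaker echo at lag 10 (0.28); the remaining lags stay at or below 0.14.
The dominant spike at lag 5 indicates a seasonal period of 5.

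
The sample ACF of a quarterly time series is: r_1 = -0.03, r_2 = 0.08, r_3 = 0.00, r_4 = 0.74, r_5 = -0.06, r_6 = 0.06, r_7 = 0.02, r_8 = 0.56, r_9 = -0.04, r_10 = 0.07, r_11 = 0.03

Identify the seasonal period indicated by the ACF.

4

The largest autocorrelation is r_4 = 0.74, with a weaker echo at lag 8 (0.56); the remaining lags stay at or below 0.08.
The dominant spike at lag 4 indicates a seasonal period of 4.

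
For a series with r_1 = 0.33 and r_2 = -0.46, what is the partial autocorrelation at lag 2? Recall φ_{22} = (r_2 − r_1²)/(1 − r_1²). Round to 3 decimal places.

φ_{22} = (r_2 − r_1²) / (1 − r_1²)
r_1² = (0.33)² = 0.1089
Numerator = -0.46 − 0.1089 = -0.5689; denominator = 1 − 0.1089 = 0.8911
φ_{22} = -0.5689 / 0.8911 = -0.638

-0.638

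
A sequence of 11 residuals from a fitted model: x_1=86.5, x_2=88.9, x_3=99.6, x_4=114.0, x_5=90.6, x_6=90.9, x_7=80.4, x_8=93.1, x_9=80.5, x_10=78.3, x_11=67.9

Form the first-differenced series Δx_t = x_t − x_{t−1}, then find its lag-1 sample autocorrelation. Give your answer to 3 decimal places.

-0.313

First differences Δx: 2.4, 10.7, 14.4, -23.4, 0.3, -10.5, 12.7, -12.6, -2.2, -10.4
Mean of differences = -1.8600
Numerator Σ(Δx_t−Δx̄)(Δx_{t+1}−Δx̄) = -433.3156
Denominator Σ(Δx_t−Δx̄)² = 1383.9640
r_1(Δx) = -433.3156 / 1383.9640 = -0.313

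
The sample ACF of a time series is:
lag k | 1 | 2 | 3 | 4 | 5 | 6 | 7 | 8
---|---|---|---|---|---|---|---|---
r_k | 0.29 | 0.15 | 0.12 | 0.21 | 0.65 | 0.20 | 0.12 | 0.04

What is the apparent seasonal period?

The largest autocorrelation is r_5 = 0.65; the remaining lags stay at or below 0.29. The elevated value at lag 1 (0.29), dropping to 0.15 at lag 2, reflects decaying short-term dependence rather than seasonality.
The dominant spike at lag 5 indicates a seasonal period of 5.

5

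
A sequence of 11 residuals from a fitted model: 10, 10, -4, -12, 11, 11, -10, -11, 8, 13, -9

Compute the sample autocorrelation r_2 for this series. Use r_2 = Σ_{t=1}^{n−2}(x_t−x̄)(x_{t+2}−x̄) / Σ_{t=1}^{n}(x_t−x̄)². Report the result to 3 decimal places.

Mean x̄ = (10 + 10 − 4 − 12 + 11 + 11 − 10 − 11 + 8 + 13 − 9)/11 = 1.5455
Numerator Σ_{t=1}^{9}(x_t−x̄)(x_{t+2}−x̄) = -855.9587
Denominator Σ(x_t−x̄)² = 1110.7273
r_2 = -855.9587 / 1110.7273 = -0.771

-0.771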